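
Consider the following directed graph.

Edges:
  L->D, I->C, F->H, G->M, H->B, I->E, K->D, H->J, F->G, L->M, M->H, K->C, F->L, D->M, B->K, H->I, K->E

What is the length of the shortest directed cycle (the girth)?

For each vertex v, BFS finds the shortest path from v back to v.
The shortest such closed walk is H → B → K → D → M → H, length 5.

5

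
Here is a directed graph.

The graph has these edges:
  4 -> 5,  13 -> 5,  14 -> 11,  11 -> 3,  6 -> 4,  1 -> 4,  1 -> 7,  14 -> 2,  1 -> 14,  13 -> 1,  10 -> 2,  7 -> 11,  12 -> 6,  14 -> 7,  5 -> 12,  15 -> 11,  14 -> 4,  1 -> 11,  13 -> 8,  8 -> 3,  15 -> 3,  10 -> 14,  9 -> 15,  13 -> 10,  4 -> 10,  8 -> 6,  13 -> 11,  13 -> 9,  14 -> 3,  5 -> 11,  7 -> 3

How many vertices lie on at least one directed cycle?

6

A vertex is on a directed cycle iff it belongs to a strongly connected component of size ≥ 2 (or has a self-loop).
The vertices on cycles are {4, 5, 6, 10, 12, 14} — 6 in total.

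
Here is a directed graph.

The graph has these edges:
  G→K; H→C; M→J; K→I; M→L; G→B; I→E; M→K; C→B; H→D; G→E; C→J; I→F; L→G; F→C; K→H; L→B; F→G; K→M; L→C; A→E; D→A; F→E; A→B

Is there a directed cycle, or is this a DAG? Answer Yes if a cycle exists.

Yes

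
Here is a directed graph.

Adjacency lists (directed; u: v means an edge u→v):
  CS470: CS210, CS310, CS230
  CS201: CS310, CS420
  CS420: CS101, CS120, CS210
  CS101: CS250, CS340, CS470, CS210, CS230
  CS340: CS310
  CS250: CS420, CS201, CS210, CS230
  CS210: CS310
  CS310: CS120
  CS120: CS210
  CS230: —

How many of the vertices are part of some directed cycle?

A vertex is on a directed cycle iff it belongs to a strongly connected component of size ≥ 2 (or has a self-loop).
The vertices on cycles are {CS101, CS120, CS201, CS210, CS250, CS310, CS420} — 7 in total.

7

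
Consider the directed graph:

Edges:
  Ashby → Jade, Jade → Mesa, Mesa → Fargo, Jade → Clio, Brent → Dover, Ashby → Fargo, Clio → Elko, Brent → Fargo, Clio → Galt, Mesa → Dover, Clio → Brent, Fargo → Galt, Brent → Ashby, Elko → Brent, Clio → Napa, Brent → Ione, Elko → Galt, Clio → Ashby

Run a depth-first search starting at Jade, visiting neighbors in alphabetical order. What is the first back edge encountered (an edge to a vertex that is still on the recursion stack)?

DFS from Jade (visiting neighbors in alphabetical order); mark gray on enter, black on exit:
Jade gray
  Clio gray
    Ashby gray
      Fargo gray
        Galt gray
        Galt black
      Fargo black
      Ashby→Jade: Jade is gray → back edge
First back edge: Ashby → Jade.

Ashby→Jade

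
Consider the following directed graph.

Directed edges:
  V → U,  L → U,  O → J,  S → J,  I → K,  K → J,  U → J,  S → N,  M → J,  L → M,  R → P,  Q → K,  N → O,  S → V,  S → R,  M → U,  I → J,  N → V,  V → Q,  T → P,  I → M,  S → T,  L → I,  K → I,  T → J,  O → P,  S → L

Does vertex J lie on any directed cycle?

J lies on a cycle iff there is a path from J back to itself.
Exploring from J, it never reaches itself; equivalently, its strongly connected component is a singleton.

No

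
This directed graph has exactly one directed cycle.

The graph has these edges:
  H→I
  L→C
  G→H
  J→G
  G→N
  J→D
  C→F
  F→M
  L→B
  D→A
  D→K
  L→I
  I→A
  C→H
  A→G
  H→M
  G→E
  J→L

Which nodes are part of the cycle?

DFS with gray/black marking from G:
G gray
  H gray
    I gray
      A gray
        A→G: G is gray → back edge
Back edge closes the cycle G → H → I → A → G; its vertices are {A, G, H, I}.

A, G, H, I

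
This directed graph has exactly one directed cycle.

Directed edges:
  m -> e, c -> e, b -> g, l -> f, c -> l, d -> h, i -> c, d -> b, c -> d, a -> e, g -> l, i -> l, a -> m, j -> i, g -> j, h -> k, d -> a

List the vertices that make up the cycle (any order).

b, c, d, g, i, j

DFS with gray/black marking from d:
d gray
  h gray
    k gray
    k black
  h black
  b gray
    g gray
      l gray
        f gray
        f black
      l black
      j gray
        i gray
          i→l: l black — skip
          c gray
            c→d: d is gray → back edge
Back edge closes the cycle d → b → g → j → i → c → d; its vertices are {b, c, d, g, i, j}.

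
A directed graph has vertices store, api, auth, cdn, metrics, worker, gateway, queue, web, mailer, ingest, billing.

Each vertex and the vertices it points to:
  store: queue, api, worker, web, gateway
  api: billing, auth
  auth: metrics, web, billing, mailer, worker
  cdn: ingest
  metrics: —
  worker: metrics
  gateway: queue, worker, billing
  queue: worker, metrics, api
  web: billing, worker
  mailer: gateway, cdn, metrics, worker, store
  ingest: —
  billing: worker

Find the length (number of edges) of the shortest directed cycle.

4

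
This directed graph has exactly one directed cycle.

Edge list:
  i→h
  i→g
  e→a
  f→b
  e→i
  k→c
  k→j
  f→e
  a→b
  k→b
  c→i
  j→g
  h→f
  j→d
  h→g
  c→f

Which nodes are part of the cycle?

e, f, h, i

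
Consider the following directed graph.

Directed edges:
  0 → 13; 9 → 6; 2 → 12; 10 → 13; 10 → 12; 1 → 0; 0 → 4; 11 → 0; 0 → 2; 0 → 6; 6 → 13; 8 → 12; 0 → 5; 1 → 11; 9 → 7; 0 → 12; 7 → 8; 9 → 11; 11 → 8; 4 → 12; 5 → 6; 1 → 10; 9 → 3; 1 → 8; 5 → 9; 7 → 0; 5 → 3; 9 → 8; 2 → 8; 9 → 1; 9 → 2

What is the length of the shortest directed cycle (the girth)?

For each vertex v, BFS finds the shortest path from v back to v.
The shortest such closed walk is 5 → 9 → 1 → 0 → 5, length 4.

4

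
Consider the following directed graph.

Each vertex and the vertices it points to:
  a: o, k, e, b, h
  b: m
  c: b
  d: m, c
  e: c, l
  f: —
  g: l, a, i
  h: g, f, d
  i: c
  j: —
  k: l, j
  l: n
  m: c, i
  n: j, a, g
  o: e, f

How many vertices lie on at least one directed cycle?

A vertex is on a directed cycle iff it belongs to a strongly connected component of size ≥ 2 (or has a self-loop).
The vertices on cycles are {a, b, c, e, g, h, i, k, l, m, n, o} — 12 in total.

12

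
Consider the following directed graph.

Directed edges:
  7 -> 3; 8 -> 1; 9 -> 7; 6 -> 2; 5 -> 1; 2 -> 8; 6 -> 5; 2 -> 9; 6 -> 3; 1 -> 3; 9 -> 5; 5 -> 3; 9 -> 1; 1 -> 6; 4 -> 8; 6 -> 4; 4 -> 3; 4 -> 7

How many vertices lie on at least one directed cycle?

7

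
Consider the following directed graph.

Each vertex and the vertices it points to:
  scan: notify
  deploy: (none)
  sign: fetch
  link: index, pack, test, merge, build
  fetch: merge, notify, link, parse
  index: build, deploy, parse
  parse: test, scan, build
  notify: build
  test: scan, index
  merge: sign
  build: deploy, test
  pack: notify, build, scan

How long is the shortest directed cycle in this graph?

For each vertex v, BFS finds the shortest path from v back to v.
The shortest such closed walk is fetch → merge → sign → fetch, length 3.

3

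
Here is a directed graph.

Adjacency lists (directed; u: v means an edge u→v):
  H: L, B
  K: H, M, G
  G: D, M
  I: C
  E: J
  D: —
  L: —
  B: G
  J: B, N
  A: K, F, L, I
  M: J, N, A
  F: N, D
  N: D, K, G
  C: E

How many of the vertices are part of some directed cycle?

12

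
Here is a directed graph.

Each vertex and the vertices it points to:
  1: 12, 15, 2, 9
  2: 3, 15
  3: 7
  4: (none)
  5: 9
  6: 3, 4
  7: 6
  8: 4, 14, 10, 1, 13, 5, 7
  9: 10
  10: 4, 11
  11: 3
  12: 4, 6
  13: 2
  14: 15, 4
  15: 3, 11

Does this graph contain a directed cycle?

Yes

DFS with white/gray/black marking, starting from 2:
2 gray
  3 gray
    7 gray
      6 gray
        6→3: 3 is gray → back edge
Back edge found, so a cycle exists: 3 → 7 → 6 → 3.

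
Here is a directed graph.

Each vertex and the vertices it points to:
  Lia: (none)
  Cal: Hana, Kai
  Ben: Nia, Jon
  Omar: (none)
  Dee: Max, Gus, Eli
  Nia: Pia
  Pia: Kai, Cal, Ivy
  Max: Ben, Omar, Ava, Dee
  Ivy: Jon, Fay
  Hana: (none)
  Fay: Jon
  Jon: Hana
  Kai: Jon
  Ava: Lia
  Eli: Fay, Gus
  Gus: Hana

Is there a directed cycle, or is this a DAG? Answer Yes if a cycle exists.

Yes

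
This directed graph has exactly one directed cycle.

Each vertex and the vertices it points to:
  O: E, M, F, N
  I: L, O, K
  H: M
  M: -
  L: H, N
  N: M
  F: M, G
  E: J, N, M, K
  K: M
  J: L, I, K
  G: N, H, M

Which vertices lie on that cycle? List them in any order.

DFS with gray/black marking from E:
E gray
  J gray
    L gray
      H gray
        M gray
        M black
      H black
      N gray
        N→M: M black — skip
      N black
    L black
    I gray
      I→L: L black — skip
      O gray
        O→E: E is gray → back edge
Back edge closes the cycle E → J → I → O → E; its vertices are {E, I, J, O}.

E, I, J, O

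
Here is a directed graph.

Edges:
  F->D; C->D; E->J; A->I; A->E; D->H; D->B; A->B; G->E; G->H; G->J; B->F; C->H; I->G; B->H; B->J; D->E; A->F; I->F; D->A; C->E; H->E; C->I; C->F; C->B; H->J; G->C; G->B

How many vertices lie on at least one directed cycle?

7

A vertex is on a directed cycle iff it belongs to a strongly connected component of size ≥ 2 (or has a self-loop).
The vertices on cycles are {A, B, C, D, F, G, I} — 7 in total.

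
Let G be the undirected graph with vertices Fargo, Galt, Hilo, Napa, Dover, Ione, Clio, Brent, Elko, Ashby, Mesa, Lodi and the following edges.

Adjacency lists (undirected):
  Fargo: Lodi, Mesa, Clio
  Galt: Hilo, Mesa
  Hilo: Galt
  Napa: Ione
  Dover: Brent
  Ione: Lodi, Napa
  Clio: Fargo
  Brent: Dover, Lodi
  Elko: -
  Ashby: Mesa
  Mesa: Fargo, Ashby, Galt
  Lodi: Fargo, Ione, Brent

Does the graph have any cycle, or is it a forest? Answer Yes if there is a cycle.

No

DFS, tracking each vertex's parent; an edge to a visited non-parent vertex closes a cycle.
Start from Dover:
visit Dover (parent –)
  visit Brent (parent Dover)
    Brent–Dover: parent, skip
    visit Lodi (parent Brent)
      visit Fargo (parent Lodi)
        Fargo–Lodi: parent, skip
        visit Mesa (parent Fargo)
          Mesa–Fargo: parent, skip
          visit Ashby (parent Mesa)
            Ashby–Mesa: parent, skip
          visit Galt (parent Mesa)
            visit Hilo (parent Galt)
              Hilo–Galt: parent, skip
            Galt–Mesa: parent, skip
        visit Clio (parent Fargo)
          Clio–Fargo: parent, skip
      visit Ione (parent Lodi)
        Ione–Lodi: parent, skip
        visit Napa (parent Ione)
          Napa–Ione: parent, skip
      Lodi–Brent: parent, skip
visit Elko (parent –)
No non-parent visited neighbor found — the graph is a forest.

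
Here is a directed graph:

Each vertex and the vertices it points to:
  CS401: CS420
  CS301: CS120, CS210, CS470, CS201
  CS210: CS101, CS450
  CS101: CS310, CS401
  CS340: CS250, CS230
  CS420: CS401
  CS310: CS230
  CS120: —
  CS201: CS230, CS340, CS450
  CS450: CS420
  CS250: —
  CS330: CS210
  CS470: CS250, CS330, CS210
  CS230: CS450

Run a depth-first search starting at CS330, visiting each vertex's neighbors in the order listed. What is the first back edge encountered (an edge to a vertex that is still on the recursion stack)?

CS401→CS420

DFS from CS330 (visiting each vertex's neighbors in the order listed); mark gray on enter, black on exit:
CS330 gray
  CS210 gray
    CS101 gray
      CS310 gray
        CS230 gray
          CS450 gray
            CS420 gray
              CS401 gray
                CS401→CS420: CS420 is gray → back edge
First back edge: CS401 → CS420.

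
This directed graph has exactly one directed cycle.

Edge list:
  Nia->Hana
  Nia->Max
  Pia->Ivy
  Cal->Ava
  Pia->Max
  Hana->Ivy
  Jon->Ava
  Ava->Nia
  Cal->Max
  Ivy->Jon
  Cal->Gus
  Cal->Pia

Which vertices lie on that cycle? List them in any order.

Ava, Ivy, Jon, Nia, Hana

DFS with gray/black marking from Ava:
Ava gray
  Nia gray
    Hana gray
      Ivy gray
        Jon gray
          Jon→Ava: Ava is gray → back edge
Back edge closes the cycle Ava → Nia → Hana → Ivy → Jon → Ava; its vertices are {Ava, Ivy, Jon, Nia, Hana}.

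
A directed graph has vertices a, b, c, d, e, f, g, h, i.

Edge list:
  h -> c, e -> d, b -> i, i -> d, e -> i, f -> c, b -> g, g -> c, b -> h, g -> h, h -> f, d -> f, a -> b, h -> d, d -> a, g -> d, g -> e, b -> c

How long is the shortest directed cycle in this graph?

For each vertex v, BFS finds the shortest path from v back to v.
The shortest such closed walk is b → g → d → a → b, length 4.

4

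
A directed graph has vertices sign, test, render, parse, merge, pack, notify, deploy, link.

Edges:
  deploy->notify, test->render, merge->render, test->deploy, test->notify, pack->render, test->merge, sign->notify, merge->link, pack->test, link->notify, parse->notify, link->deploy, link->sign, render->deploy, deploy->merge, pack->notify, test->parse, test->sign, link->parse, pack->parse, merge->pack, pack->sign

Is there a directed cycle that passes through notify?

No

notify lies on a cycle iff there is a path from notify back to itself.
Exploring from notify, it never reaches itself; equivalently, its strongly connected component is a singleton.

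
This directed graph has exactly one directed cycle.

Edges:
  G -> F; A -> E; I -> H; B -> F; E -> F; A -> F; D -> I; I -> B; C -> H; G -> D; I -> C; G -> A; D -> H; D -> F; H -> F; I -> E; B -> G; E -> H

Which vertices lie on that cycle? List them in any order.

DFS with gray/black marking from I:
I gray
  H gray
    F gray
    F black
  H black
  C gray
    C→H: H black — skip
  C black
  E gray
    E→H: H black — skip
    E→F: F black — skip
  E black
  B gray
    G gray
      G→F: F black — skip
      A gray
        A→F: F black — skip
        A→E: E black — skip
      A black
      D gray
        D→I: I is gray → back edge
Back edge closes the cycle I → B → G → D → I; its vertices are {B, D, G, I}.

B, D, G, I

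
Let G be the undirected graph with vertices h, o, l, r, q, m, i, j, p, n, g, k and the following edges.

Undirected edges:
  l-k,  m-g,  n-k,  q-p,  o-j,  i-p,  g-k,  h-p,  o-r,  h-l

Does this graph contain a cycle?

No

DFS, tracking each vertex's parent; an edge to a visited non-parent vertex closes a cycle.
Start from h:
visit h (parent –)
  visit p (parent h)
    visit q (parent p)
      q–p: parent, skip
    p–h: parent, skip
    visit i (parent p)
      i–p: parent, skip
  visit l (parent h)
    visit k (parent l)
      visit n (parent k)
        n–k: parent, skip
      visit g (parent k)
        g–k: parent, skip
        visit m (parent g)
          m–g: parent, skip
      k–l: parent, skip
    l–h: parent, skip
visit o (parent –)
  visit r (parent o)
    r–o: parent, skip
  visit j (parent o)
    j–o: parent, skip
No non-parent visited neighbor found — the graph is a forest.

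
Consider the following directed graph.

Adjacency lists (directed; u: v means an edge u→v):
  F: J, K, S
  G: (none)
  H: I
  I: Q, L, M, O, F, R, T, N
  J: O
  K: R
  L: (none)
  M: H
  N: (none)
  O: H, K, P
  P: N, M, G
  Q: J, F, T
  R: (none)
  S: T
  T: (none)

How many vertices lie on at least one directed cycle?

A vertex is on a directed cycle iff it belongs to a strongly connected component of size ≥ 2 (or has a self-loop).
The vertices on cycles are {F, H, I, J, M, O, P, Q} — 8 in total.

8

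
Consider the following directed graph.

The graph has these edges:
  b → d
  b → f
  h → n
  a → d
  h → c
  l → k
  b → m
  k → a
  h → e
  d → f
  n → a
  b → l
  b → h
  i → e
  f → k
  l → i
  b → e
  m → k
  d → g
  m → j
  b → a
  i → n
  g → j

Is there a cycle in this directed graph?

Yes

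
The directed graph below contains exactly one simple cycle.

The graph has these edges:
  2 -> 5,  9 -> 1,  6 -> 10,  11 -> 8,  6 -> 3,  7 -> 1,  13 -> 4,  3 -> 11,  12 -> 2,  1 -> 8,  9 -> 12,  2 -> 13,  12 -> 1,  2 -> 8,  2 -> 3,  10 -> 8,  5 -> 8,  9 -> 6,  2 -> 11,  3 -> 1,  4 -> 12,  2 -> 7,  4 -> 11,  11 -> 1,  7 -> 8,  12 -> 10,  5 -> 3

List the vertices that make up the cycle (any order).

DFS with gray/black marking from 12:
12 gray
  2 gray
    13 gray
      4 gray
        4→12: 12 is gray → back edge
Back edge closes the cycle 12 → 2 → 13 → 4 → 12; its vertices are {2, 4, 12, 13}.

2, 4, 12, 13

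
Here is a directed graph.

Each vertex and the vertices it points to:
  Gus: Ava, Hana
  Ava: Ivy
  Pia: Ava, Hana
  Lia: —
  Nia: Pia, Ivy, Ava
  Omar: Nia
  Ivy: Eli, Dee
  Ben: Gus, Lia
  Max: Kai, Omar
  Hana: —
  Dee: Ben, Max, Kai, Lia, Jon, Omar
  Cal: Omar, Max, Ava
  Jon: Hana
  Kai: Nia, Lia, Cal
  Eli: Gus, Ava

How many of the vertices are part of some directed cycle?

A vertex is on a directed cycle iff it belongs to a strongly connected component of size ≥ 2 (or has a self-loop).
The vertices on cycles are {Ava, Ben, Cal, Dee, Eli, Gus, Ivy, Kai, Max, Nia, Pia, Omar} — 12 in total.

12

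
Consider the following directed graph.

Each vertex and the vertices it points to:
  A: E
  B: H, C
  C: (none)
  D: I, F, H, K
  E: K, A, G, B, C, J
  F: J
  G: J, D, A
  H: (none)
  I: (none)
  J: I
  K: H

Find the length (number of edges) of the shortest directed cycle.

For each vertex v, BFS finds the shortest path from v back to v.
The shortest such closed walk is A → E → A, length 2.

2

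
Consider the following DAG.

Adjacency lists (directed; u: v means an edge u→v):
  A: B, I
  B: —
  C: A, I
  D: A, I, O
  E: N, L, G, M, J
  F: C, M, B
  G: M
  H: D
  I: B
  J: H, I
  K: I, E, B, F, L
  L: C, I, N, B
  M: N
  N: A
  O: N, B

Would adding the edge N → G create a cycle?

Adding N→G creates a cycle iff G can already reach N.
Path from G: G → M → N.
So G → … → N → G is a cycle.

Yes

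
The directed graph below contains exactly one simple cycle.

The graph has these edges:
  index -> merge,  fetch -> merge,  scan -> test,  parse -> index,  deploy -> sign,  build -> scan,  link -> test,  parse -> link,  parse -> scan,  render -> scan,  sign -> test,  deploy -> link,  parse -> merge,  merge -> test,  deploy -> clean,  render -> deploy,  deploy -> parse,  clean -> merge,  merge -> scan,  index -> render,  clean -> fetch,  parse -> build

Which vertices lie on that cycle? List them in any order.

DFS with gray/black marking from deploy:
deploy gray
  parse gray
    index gray
      render gray
        render→deploy: deploy is gray → back edge
Back edge closes the cycle deploy → parse → index → render → deploy; its vertices are {index, parse, deploy, render}.

index, parse, deploy, render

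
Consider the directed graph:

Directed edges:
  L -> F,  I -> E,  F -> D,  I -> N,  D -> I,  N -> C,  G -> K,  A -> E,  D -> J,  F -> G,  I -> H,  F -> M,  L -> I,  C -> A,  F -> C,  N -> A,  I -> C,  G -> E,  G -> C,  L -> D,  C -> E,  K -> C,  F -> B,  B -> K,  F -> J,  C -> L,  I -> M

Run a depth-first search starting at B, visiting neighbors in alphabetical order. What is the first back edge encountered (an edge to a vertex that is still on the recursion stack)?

DFS from B (visiting neighbors in alphabetical order); mark gray on enter, black on exit:
B gray
  K gray
    C gray
      A gray
        E gray
        E black
      A black
      C→E: E black — skip
      L gray
        D gray
          I gray
            I→C: C is gray → back edge
First back edge: I → C.

I->C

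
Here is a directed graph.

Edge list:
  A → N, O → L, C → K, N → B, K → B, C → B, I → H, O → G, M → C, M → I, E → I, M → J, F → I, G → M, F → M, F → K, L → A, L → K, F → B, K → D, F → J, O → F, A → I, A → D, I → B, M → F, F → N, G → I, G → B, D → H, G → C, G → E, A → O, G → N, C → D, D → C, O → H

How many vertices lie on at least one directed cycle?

A vertex is on a directed cycle iff it belongs to a strongly connected component of size ≥ 2 (or has a self-loop).
The vertices on cycles are {A, C, D, F, K, L, M, O} — 8 in total.

8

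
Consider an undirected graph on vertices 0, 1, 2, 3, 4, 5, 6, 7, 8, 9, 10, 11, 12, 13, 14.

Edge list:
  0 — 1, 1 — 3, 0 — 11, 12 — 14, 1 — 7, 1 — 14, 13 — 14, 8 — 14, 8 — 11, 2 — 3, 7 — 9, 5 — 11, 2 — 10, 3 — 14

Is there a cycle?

DFS, tracking each vertex's parent; an edge to a visited non-parent vertex closes a cycle.
Start from 3:
visit 3 (parent –)
  visit 2 (parent 3)
    2–3: parent, skip
    visit 10 (parent 2)
      10–2: parent, skip
  visit 14 (parent 3)
    visit 13 (parent 14)
      13–14: parent, skip
    visit 1 (parent 14)
      visit 7 (parent 1)
        7–1: parent, skip
        visit 9 (parent 7)
          9–7: parent, skip
      visit 0 (parent 1)
        visit 11 (parent 0)
          visit 8 (parent 11)
            8–11: parent, skip
            8–14: 14 visited and ≠ parent → cycle
Cycle: 14 – 1 – 0 – 11 – 8 – 14.

Yes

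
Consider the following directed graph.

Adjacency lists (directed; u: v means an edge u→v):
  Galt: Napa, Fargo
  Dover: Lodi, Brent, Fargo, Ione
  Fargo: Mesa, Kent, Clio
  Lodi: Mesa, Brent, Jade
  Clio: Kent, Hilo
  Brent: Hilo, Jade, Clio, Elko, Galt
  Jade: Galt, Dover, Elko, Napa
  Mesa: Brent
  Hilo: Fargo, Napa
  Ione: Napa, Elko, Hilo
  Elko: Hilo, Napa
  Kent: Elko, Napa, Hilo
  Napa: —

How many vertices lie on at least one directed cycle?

12

A vertex is on a directed cycle iff it belongs to a strongly connected component of size ≥ 2 (or has a self-loop).
The vertices on cycles are {Clio, Elko, Galt, Hilo, Ione, Jade, Kent, Lodi, Mesa, Brent, Dover, Fargo} — 12 in total.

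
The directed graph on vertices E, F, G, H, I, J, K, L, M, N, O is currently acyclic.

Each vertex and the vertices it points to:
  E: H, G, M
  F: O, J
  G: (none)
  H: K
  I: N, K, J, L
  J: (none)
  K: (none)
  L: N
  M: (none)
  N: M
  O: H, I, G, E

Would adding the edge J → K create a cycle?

No

Adding J→K creates a cycle iff K can already reach J.
Explore from K: no path reaches J. The graph stays acyclic.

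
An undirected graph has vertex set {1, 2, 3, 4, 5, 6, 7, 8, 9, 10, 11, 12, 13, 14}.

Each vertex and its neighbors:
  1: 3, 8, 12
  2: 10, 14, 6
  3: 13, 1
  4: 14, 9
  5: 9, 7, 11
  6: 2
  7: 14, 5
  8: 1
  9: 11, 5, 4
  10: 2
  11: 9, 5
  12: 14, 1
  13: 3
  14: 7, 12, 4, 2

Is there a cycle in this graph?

DFS, tracking each vertex's parent; an edge to a visited non-parent vertex closes a cycle.
Start from 2:
visit 2 (parent –)
  visit 10 (parent 2)
    10–2: parent, skip
  visit 14 (parent 2)
    visit 7 (parent 14)
      7–14: parent, skip
      visit 5 (parent 7)
        visit 9 (parent 5)
          visit 11 (parent 9)
            11–9: parent, skip
            11–5: 5 visited and ≠ parent → cycle
Cycle: 5 – 9 – 11 – 5.

Yes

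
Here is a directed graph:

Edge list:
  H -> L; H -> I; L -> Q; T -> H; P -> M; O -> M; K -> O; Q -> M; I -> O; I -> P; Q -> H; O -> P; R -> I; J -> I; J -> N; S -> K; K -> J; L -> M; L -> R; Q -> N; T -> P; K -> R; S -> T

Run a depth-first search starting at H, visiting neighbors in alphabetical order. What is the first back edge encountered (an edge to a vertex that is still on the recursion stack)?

Q→H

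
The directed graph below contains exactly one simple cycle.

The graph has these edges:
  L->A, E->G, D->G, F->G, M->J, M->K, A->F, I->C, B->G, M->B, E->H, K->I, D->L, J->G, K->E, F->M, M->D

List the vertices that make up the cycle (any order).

A, D, F, L, M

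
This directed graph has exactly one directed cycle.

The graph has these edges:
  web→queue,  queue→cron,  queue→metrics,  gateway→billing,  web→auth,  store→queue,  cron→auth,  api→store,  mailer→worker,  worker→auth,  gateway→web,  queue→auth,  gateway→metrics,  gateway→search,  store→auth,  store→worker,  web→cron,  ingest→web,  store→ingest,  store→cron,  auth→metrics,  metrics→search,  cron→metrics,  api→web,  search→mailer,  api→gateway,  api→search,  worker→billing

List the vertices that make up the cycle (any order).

auth, mailer, search, worker, metrics

DFS with gray/black marking from search:
search gray
  mailer gray
    worker gray
      billing gray
      billing black
      auth gray
        metrics gray
          metrics→search: search is gray → back edge
Back edge closes the cycle search → mailer → worker → auth → metrics → search; its vertices are {auth, mailer, search, worker, metrics}.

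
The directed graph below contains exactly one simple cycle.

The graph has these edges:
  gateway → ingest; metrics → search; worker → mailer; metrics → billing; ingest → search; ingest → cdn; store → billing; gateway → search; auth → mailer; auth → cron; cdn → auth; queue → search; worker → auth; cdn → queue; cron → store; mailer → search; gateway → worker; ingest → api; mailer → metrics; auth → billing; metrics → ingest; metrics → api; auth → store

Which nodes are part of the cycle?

cdn, auth, ingest, mailer, metrics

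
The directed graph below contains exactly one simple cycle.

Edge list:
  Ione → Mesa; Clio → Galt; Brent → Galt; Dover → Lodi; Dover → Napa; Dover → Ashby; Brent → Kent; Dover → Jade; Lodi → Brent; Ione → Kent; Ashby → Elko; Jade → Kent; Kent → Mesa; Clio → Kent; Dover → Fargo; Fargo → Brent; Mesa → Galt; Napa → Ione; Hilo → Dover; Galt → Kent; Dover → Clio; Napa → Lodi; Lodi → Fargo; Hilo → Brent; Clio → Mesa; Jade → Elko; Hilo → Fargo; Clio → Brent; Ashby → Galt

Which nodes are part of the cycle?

DFS with gray/black marking from Galt:
Galt gray
  Kent gray
    Mesa gray
      Mesa→Galt: Galt is gray → back edge
Back edge closes the cycle Galt → Kent → Mesa → Galt; its vertices are {Galt, Kent, Mesa}.

Galt, Kent, Mesa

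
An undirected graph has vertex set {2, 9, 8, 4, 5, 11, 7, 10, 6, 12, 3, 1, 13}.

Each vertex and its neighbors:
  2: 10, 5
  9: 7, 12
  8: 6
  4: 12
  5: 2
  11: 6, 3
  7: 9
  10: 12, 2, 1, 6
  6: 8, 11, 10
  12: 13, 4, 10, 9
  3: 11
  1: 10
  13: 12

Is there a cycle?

DFS, tracking each vertex's parent; an edge to a visited non-parent vertex closes a cycle.
Start from 8:
visit 8 (parent –)
  visit 6 (parent 8)
    6–8: parent, skip
    visit 11 (parent 6)
      11–6: parent, skip
      visit 3 (parent 11)
        3–11: parent, skip
    visit 10 (parent 6)
      visit 12 (parent 10)
        visit 13 (parent 12)
          13–12: parent, skip
        visit 4 (parent 12)
          4–12: parent, skip
        12–10: parent, skip
        visit 9 (parent 12)
          visit 7 (parent 9)
            7–9: parent, skip
          9–12: parent, skip
      visit 2 (parent 10)
        2–10: parent, skip
        visit 5 (parent 2)
          5–2: parent, skip
      visit 1 (parent 10)
        1–10: parent, skip
      10–6: parent, skip
No non-parent visited neighbor found — the graph is a forest.

No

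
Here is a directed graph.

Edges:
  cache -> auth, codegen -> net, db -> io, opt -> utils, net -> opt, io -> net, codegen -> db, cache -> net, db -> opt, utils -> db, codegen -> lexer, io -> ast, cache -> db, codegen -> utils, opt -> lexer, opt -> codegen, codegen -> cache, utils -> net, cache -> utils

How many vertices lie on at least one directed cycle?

7

A vertex is on a directed cycle iff it belongs to a strongly connected component of size ≥ 2 (or has a self-loop).
The vertices on cycles are {db, io, net, opt, cache, utils, codegen} — 7 in total.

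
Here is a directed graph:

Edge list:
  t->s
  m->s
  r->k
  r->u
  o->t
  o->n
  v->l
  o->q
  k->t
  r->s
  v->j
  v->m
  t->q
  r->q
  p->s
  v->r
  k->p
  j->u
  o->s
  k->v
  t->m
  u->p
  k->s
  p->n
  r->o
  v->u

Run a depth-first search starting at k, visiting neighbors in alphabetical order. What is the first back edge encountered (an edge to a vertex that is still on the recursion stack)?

DFS from k (visiting neighbors in alphabetical order); mark gray on enter, black on exit:
k gray
  p gray
    n gray
    n black
    s gray
    s black
  p black
  k→s: s black — skip
  t gray
    m gray
      m→s: s black — skip
    m black
    q gray
    q black
    t→s: s black — skip
  t black
  v gray
    j gray
      u gray
        u→p: p black — skip
      u black
    j black
    l gray
    l black
    v→m: m black — skip
    r gray
      r→k: k is gray → back edge
First back edge: r → k.

r->k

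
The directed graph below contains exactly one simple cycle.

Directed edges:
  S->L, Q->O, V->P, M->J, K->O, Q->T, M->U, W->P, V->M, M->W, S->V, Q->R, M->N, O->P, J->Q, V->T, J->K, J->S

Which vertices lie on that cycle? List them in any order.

DFS with gray/black marking from M:
M gray
  J gray
    S gray
      L gray
      L black
      V gray
        V→M: M is gray → back edge
Back edge closes the cycle M → J → S → V → M; its vertices are {J, M, S, V}.

J, M, S, V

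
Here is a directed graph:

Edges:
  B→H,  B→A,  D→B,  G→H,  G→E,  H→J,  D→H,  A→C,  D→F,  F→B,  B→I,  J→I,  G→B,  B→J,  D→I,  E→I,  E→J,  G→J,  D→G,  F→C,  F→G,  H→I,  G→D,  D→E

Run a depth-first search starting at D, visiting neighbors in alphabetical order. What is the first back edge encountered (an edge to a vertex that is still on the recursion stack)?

DFS from D (visiting neighbors in alphabetical order); mark gray on enter, black on exit:
D gray
  B gray
    A gray
      C gray
      C black
    A black
    H gray
      I gray
      I black
      J gray
        J→I: I black — skip
      J black
    H black
    B→I: I black — skip
    B→J: J black — skip
  B black
  E gray
    E→I: I black — skip
    E→J: J black — skip
  E black
  F gray
    F→B: B black — skip
    F→C: C black — skip
    G gray
      G→B: B black — skip
      G→D: D is gray → back edge
First back edge: G → D.

G→D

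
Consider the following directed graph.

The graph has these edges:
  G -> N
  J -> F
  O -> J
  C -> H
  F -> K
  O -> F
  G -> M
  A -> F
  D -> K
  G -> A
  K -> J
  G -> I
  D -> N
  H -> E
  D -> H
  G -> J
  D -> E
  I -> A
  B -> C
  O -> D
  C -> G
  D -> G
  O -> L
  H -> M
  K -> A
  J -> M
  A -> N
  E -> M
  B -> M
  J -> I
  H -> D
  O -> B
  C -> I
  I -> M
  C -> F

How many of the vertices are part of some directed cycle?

7

A vertex is on a directed cycle iff it belongs to a strongly connected component of size ≥ 2 (or has a self-loop).
The vertices on cycles are {A, D, F, H, I, J, K} — 7 in total.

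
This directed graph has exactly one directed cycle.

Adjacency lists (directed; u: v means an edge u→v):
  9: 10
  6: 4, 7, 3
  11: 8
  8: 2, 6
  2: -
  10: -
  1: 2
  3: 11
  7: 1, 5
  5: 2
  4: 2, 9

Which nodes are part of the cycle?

DFS with gray/black marking from 6:
6 gray
  4 gray
    2 gray
    2 black
    9 gray
      10 gray
      10 black
    9 black
  4 black
  7 gray
    1 gray
      1→2: 2 black — skip
    1 black
    5 gray
      5→2: 2 black — skip
    5 black
  7 black
  3 gray
    11 gray
      8 gray
        8→2: 2 black — skip
        8→6: 6 is gray → back edge
Back edge closes the cycle 6 → 3 → 11 → 8 → 6; its vertices are {3, 6, 8, 11}.

3, 6, 8, 11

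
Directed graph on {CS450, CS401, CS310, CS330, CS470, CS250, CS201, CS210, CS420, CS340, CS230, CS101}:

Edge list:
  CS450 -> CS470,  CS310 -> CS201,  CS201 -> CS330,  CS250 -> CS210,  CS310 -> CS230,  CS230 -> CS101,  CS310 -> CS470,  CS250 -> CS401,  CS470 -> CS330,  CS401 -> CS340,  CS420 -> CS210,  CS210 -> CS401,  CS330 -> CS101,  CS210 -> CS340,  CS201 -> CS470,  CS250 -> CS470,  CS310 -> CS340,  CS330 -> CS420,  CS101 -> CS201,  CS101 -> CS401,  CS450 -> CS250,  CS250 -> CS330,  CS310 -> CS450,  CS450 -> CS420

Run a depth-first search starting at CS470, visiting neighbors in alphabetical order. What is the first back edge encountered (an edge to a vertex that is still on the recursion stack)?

CS201→CS330

DFS from CS470 (visiting neighbors in alphabetical order); mark gray on enter, black on exit:
CS470 gray
  CS330 gray
    CS101 gray
      CS201 gray
        CS201→CS330: CS330 is gray → back edge
First back edge: CS201 → CS330.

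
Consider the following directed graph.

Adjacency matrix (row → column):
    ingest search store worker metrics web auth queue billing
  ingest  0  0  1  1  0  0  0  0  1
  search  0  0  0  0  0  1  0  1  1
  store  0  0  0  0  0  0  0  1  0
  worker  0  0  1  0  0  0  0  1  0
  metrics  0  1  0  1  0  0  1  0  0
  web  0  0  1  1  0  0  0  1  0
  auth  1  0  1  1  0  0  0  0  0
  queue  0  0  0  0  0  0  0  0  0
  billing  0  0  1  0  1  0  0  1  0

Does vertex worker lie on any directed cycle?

worker lies on a cycle iff there is a path from worker back to itself.
Exploring from worker, it never reaches itself; equivalently, its strongly connected component is a singleton.

No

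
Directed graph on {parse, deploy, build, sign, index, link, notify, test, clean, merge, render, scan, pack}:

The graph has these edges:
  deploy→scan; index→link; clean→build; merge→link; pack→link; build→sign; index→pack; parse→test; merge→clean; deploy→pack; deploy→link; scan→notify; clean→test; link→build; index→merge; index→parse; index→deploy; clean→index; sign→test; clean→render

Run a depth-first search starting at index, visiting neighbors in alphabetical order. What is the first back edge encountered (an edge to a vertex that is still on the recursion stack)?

DFS from index (visiting neighbors in alphabetical order); mark gray on enter, black on exit:
index gray
  deploy gray
    link gray
      build gray
        sign gray
          test gray
          test black
        sign black
      build black
    link black
    pack gray
      pack→link: link black — skip
    pack black
    scan gray
      notify gray
      notify black
    scan black
  deploy black
  index→link: link black — skip
  merge gray
    clean gray
      clean→build: build black — skip
      clean→index: index is gray → back edge
First back edge: clean → index.

clean→index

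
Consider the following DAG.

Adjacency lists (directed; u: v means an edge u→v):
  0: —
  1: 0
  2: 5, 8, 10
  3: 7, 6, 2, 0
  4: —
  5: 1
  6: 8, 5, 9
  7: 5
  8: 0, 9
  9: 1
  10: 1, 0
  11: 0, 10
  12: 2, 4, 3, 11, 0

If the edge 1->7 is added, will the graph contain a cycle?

Adding 1→7 creates a cycle iff 7 can already reach 1.
Path from 7: 7 → 5 → 1.
So 7 → … → 1 → 7 is a cycle.

Yes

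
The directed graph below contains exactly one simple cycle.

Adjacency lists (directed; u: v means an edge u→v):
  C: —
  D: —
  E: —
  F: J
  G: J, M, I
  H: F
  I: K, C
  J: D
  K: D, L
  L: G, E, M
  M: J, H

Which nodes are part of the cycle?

DFS with gray/black marking from L:
L gray
  G gray
    J gray
      D gray
      D black
    J black
    M gray
      M→J: J black — skip
      H gray
        F gray
          F→J: J black — skip
        F black
      H black
    M black
    I gray
      K gray
        K→D: D black — skip
        K→L: L is gray → back edge
Back edge closes the cycle L → G → I → K → L; its vertices are {G, I, K, L}.

G, I, K, L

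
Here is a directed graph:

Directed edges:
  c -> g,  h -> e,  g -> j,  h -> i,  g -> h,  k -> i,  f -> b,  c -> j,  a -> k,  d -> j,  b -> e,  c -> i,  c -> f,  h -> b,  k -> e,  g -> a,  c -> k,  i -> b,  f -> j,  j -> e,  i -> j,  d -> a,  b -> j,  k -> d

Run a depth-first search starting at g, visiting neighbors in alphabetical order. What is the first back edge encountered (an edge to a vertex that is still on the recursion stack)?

DFS from g (visiting neighbors in alphabetical order); mark gray on enter, black on exit:
g gray
  a gray
    k gray
      d gray
        d→a: a is gray → back edge
First back edge: d → a.

d->a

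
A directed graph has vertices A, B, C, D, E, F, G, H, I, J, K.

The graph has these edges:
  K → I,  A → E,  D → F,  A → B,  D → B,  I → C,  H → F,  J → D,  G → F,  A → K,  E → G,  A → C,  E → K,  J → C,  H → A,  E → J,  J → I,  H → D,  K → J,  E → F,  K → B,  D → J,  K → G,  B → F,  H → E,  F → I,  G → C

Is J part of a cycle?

Yes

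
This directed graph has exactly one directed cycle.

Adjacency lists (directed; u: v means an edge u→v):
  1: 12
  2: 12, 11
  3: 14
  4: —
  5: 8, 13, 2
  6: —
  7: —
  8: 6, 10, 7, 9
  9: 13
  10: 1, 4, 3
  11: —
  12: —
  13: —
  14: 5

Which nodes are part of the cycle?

3, 5, 8, 10, 14

DFS with gray/black marking from 5:
5 gray
  8 gray
    6 gray
    6 black
    10 gray
      1 gray
        12 gray
        12 black
      1 black
      4 gray
      4 black
      3 gray
        14 gray
          14→5: 5 is gray → back edge
Back edge closes the cycle 5 → 8 → 10 → 3 → 14 → 5; its vertices are {3, 5, 8, 10, 14}.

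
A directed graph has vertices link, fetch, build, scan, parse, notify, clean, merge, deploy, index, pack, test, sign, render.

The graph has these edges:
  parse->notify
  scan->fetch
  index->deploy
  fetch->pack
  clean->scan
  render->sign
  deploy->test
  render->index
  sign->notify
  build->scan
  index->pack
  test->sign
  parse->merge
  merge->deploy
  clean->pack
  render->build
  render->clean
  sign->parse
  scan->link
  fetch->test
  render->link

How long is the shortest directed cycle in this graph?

5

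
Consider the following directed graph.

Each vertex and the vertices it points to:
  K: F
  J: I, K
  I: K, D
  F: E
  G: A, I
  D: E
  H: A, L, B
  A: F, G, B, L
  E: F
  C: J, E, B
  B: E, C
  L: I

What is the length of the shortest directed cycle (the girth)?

For each vertex v, BFS finds the shortest path from v back to v.
The shortest such closed walk is A → G → A, length 2.

2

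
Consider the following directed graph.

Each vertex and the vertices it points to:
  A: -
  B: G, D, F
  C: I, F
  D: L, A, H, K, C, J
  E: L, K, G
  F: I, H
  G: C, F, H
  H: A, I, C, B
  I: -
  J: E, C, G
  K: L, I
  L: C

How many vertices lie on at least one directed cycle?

10

A vertex is on a directed cycle iff it belongs to a strongly connected component of size ≥ 2 (or has a self-loop).
The vertices on cycles are {B, C, D, E, F, G, H, J, K, L} — 10 in total.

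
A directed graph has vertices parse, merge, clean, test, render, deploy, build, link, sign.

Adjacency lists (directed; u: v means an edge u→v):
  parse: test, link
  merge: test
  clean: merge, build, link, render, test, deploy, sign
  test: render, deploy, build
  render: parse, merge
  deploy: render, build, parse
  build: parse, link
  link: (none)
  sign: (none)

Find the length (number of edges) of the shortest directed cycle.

3

For each vertex v, BFS finds the shortest path from v back to v.
The shortest such closed walk is render → merge → test → render, length 3.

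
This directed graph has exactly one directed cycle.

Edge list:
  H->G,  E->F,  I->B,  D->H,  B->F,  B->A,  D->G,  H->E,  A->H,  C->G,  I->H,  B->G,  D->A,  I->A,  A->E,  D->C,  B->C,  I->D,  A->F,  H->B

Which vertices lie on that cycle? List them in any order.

A, B, H

DFS with gray/black marking from H:
H gray
  G gray
  G black
  B gray
    A gray
      A→H: H is gray → back edge
Back edge closes the cycle H → B → A → H; its vertices are {A, B, H}.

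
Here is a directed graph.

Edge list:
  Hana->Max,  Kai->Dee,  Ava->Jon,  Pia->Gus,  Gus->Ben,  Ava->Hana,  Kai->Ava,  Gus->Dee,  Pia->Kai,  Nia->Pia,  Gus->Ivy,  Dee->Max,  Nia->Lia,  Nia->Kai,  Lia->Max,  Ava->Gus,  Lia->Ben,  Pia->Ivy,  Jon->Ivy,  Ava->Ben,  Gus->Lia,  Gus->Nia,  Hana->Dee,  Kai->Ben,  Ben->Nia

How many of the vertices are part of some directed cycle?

A vertex is on a directed cycle iff it belongs to a strongly connected component of size ≥ 2 (or has a self-loop).
The vertices on cycles are {Ava, Ben, Gus, Kai, Lia, Nia, Pia} — 7 in total.

7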